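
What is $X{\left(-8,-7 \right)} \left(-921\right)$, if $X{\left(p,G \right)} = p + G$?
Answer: $13815$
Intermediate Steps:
$X{\left(p,G \right)} = G + p$
$X{\left(-8,-7 \right)} \left(-921\right) = \left(-7 - 8\right) \left(-921\right) = \left(-15\right) \left(-921\right) = 13815$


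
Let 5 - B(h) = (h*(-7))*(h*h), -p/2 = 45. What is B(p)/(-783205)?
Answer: 1020599/156641 ≈ 6.5155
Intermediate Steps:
p = -90 (p = -2*45 = -90)
B(h) = 5 + 7*h**3 (B(h) = 5 - h*(-7)*h*h = 5 - (-7*h)*h**2 = 5 - (-7)*h**3 = 5 + 7*h**3)
B(p)/(-783205) = (5 + 7*(-90)**3)/(-783205) = (5 + 7*(-729000))*(-1/783205) = (5 - 5103000)*(-1/783205) = -5102995*(-1/783205) = 1020599/156641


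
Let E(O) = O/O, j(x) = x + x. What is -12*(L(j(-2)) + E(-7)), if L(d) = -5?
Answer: 48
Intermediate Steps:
j(x) = 2*x
E(O) = 1
-12*(L(j(-2)) + E(-7)) = -12*(-5 + 1) = -12*(-4) = 48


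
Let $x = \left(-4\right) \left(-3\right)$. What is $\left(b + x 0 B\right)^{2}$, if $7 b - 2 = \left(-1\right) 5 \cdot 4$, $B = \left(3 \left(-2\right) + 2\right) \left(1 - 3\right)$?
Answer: $\frac{324}{49} \approx 6.6122$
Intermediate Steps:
$x = 12$
$B = 8$ ($B = \left(-6 + 2\right) \left(-2\right) = \left(-4\right) \left(-2\right) = 8$)
$b = - \frac{18}{7}$ ($b = \frac{2}{7} + \frac{\left(-1\right) 5 \cdot 4}{7} = \frac{2}{7} + \frac{\left(-5\right) 4}{7} = \frac{2}{7} + \frac{1}{7} \left(-20\right) = \frac{2}{7} - \frac{20}{7} = - \frac{18}{7} \approx -2.5714$)
$\left(b + x 0 B\right)^{2} = \left(- \frac{18}{7} + 12 \cdot 0 \cdot 8\right)^{2} = \left(- \frac{18}{7} + 0 \cdot 8\right)^{2} = \left(- \frac{18}{7} + 0\right)^{2} = \left(- \frac{18}{7}\right)^{2} = \frac{324}{49}$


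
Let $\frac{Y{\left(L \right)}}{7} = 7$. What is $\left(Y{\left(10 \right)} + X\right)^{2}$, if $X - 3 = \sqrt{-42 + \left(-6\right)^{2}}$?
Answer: $\left(52 + i \sqrt{6}\right)^{2} \approx 2698.0 + 254.75 i$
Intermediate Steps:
$Y{\left(L \right)} = 49$ ($Y{\left(L \right)} = 7 \cdot 7 = 49$)
$X = 3 + i \sqrt{6}$ ($X = 3 + \sqrt{-42 + \left(-6\right)^{2}} = 3 + \sqrt{-42 + 36} = 3 + \sqrt{-6} = 3 + i \sqrt{6} \approx 3.0 + 2.4495 i$)
$\left(Y{\left(10 \right)} + X\right)^{2} = \left(49 + \left(3 + i \sqrt{6}\right)\right)^{2} = \left(52 + i \sqrt{6}\right)^{2}$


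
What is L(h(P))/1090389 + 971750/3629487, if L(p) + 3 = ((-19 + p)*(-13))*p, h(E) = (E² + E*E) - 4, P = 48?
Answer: -110549933532139/439728077827 ≈ -251.41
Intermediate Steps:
h(E) = -4 + 2*E² (h(E) = (E² + E²) - 4 = 2*E² - 4 = -4 + 2*E²)
L(p) = -3 + p*(247 - 13*p) (L(p) = -3 + ((-19 + p)*(-13))*p = -3 + (247 - 13*p)*p = -3 + p*(247 - 13*p))
L(h(P))/1090389 + 971750/3629487 = (-3 - 13*(-4 + 2*48²)² + 247*(-4 + 2*48²))/1090389 + 971750/3629487 = (-3 - 13*(-4 + 2*2304)² + 247*(-4 + 2*2304))*(1/1090389) + 971750*(1/3629487) = (-3 - 13*(-4 + 4608)² + 247*(-4 + 4608))*(1/1090389) + 971750/3629487 = (-3 - 13*4604² + 247*4604)*(1/1090389) + 971750/3629487 = (-3 - 13*21196816 + 1137188)*(1/1090389) + 971750/3629487 = (-3 - 275558608 + 1137188)*(1/1090389) + 971750/3629487 = -274421423*1/1090389 + 971750/3629487 = -274421423/1090389 + 971750/3629487 = -110549933532139/439728077827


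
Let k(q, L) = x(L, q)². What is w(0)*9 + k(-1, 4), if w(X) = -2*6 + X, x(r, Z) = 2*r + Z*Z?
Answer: -27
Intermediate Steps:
x(r, Z) = Z² + 2*r (x(r, Z) = 2*r + Z² = Z² + 2*r)
w(X) = -12 + X
k(q, L) = (q² + 2*L)²
w(0)*9 + k(-1, 4) = (-12 + 0)*9 + ((-1)² + 2*4)² = -12*9 + (1 + 8)² = -108 + 9² = -108 + 81 = -27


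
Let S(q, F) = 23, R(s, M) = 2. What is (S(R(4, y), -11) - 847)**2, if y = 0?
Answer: 678976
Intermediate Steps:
(S(R(4, y), -11) - 847)**2 = (23 - 847)**2 = (-824)**2 = 678976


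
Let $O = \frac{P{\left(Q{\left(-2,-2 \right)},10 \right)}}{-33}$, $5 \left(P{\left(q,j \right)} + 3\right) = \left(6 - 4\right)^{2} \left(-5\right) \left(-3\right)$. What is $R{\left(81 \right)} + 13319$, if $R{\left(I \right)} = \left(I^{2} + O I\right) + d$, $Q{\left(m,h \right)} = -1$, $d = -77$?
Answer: $\frac{217590}{11} \approx 19781.0$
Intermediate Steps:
$P{\left(q,j \right)} = 9$ ($P{\left(q,j \right)} = -3 + \frac{\left(6 - 4\right)^{2} \left(-5\right) \left(-3\right)}{5} = -3 + \frac{2^{2} \left(-5\right) \left(-3\right)}{5} = -3 + \frac{4 \left(-5\right) \left(-3\right)}{5} = -3 + \frac{\left(-20\right) \left(-3\right)}{5} = -3 + \frac{1}{5} \cdot 60 = -3 + 12 = 9$)
$O = - \frac{3}{11}$ ($O = \frac{9}{-33} = 9 \left(- \frac{1}{33}\right) = - \frac{3}{11} \approx -0.27273$)
$R{\left(I \right)} = -77 + I^{2} - \frac{3 I}{11}$ ($R{\left(I \right)} = \left(I^{2} - \frac{3 I}{11}\right) - 77 = -77 + I^{2} - \frac{3 I}{11}$)
$R{\left(81 \right)} + 13319 = \left(-77 + 81^{2} - \frac{243}{11}\right) + 13319 = \left(-77 + 6561 - \frac{243}{11}\right) + 13319 = \frac{71081}{11} + 13319 = \frac{217590}{11}$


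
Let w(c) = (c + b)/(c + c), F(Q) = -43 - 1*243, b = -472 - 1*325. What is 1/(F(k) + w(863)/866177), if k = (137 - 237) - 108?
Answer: -747510751/213788074753 ≈ -0.0034965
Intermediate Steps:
b = -797 (b = -472 - 325 = -797)
k = -208 (k = -100 - 108 = -208)
F(Q) = -286 (F(Q) = -43 - 243 = -286)
w(c) = (-797 + c)/(2*c) (w(c) = (c - 797)/(c + c) = (-797 + c)/((2*c)) = (-797 + c)*(1/(2*c)) = (-797 + c)/(2*c))
1/(F(k) + w(863)/866177) = 1/(-286 + ((½)*(-797 + 863)/863)/866177) = 1/(-286 + ((½)*(1/863)*66)*(1/866177)) = 1/(-286 + (33/863)*(1/866177)) = 1/(-286 + 33/747510751) = 1/(-213788074753/747510751) = -747510751/213788074753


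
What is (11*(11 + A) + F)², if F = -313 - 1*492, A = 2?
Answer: 438244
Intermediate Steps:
F = -805 (F = -313 - 492 = -805)
(11*(11 + A) + F)² = (11*(11 + 2) - 805)² = (11*13 - 805)² = (143 - 805)² = (-662)² = 438244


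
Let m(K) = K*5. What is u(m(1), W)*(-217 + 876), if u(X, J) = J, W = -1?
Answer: -659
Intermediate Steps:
m(K) = 5*K
u(m(1), W)*(-217 + 876) = -(-217 + 876) = -1*659 = -659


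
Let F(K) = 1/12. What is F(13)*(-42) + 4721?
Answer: 9435/2 ≈ 4717.5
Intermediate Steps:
F(K) = 1/12
F(13)*(-42) + 4721 = (1/12)*(-42) + 4721 = -7/2 + 4721 = 9435/2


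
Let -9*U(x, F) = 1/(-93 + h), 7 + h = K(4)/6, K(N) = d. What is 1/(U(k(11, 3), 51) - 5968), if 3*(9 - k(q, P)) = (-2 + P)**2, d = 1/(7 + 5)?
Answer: -7199/42963624 ≈ -0.00016756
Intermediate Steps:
d = 1/12 ≈ 0.083333
K(N) = 1/12
k(q, P) = 9 - (-2 + P)**2/3
h = -503/72 (h = -7 + (1/12)/6 = -7 + (1/12)*(1/6) = -7 + 1/72 = -503/72 ≈ -6.9861)
U(x, F) = 8/7199 (U(x, F) = -1/(9*(-93 - 503/72)) = -1/(9*(-7199/72)) = -1/9*(-72/7199) = 8/7199)
1/(U(k(11, 3), 51) - 5968) = 1/(8/7199 - 5968) = 1/(-42963624/7199) = -7199/42963624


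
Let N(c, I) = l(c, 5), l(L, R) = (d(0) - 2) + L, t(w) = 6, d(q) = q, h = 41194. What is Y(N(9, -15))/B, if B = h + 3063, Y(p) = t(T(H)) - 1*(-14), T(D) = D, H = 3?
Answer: 20/44257 ≈ 0.00045191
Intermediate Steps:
l(L, R) = -2 + L (l(L, R) = (0 - 2) + L = -2 + L)
N(c, I) = -2 + c
Y(p) = 20 (Y(p) = 6 - 1*(-14) = 6 + 14 = 20)
B = 44257 (B = 41194 + 3063 = 44257)
Y(N(9, -15))/B = 20/44257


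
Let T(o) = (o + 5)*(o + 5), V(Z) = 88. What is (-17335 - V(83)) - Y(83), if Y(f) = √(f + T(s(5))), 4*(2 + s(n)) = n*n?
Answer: -17423 - √2697/4 ≈ -17436.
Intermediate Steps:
s(n) = -2 + n²/4 (s(n) = -2 + (n*n)/4 = -2 + n²/4)
T(o) = (5 + o)² (T(o) = (5 + o)*(5 + o) = (5 + o)²)
Y(f) = √(1369/16 + f) (Y(f) = √(f + (5 + (-2 + (¼)*5²))²) = √(f + (5 + (-2 + (¼)*25))²) = √(f + (5 + (-2 + 25/4))²) = √(f + (5 + 17/4)²) = √(f + (37/4)²) = √(f + 1369/16) = √(1369/16 + f))
(-17335 - V(83)) - Y(83) = (-17335 - 1*88) - √(1369 + 16*83)/4 = (-17335 - 88) - √(1369 + 1328)/4 = -17423 - √2697/4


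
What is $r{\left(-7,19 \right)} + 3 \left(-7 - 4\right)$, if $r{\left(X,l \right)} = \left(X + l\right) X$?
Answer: $-117$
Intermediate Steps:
$r{\left(X,l \right)} = X \left(X + l\right)$
$r{\left(-7,19 \right)} + 3 \left(-7 - 4\right) = - 7 \left(-7 + 19\right) + 3 \left(-7 - 4\right) = \left(-7\right) 12 + 3 \left(-11\right) = -84 - 33 = -117$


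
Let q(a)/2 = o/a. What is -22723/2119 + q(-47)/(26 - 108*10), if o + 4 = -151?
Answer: -18166272/1693081 ≈ -10.730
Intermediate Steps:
o = -155 (o = -4 - 151 = -155)
q(a) = -310/a (q(a) = 2*(-155/a) = -310/a)
-22723/2119 + q(-47)/(26 - 108*10) = -22723/2119 + (-310/(-47))/(26 - 108*10) = -22723*1/2119 + (-310*(-1/47))/(26 - 1080) = -22723/2119 + (310/47)/(-1054) = -22723/2119 + (310/47)*(-1/1054) = -22723/2119 - 5/799 = -18166272/1693081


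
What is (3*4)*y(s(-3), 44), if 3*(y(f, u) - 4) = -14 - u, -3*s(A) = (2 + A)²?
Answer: -184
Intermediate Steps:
s(A) = -(2 + A)²/3
y(f, u) = -⅔ - u/3 (y(f, u) = 4 + (-14 - u)/3 = 4 + (-14/3 - u/3) = -⅔ - u/3)
(3*4)*y(s(-3), 44) = (3*4)*(-⅔ - ⅓*44) = 12*(-⅔ - 44/3) = 12*(-46/3) = -184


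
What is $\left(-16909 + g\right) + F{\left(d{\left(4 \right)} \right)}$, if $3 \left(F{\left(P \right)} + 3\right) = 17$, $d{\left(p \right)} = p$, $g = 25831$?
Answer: $\frac{26774}{3} \approx 8924.7$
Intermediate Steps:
$F{\left(P \right)} = \frac{8}{3}$ ($F{\left(P \right)} = -3 + \frac{1}{3} \cdot 17 = -3 + \frac{17}{3} = \frac{8}{3}$)
$\left(-16909 + g\right) + F{\left(d{\left(4 \right)} \right)} = \left(-16909 + 25831\right) + \frac{8}{3} = 8922 + \frac{8}{3} = \frac{26774}{3}$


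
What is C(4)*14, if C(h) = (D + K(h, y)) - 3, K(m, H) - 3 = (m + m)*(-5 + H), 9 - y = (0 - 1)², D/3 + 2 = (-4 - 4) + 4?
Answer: 84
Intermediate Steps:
D = -18 (D = -6 + 3*((-4 - 4) + 4) = -6 + 3*(-8 + 4) = -6 + 3*(-4) = -6 - 12 = -18)
y = 8 (y = 9 - (0 - 1)² = 9 - 1*(-1)² = 9 - 1*1 = 9 - 1 = 8)
K(m, H) = 3 + 2*m*(-5 + H) (K(m, H) = 3 + (m + m)*(-5 + H) = 3 + (2*m)*(-5 + H) = 3 + 2*m*(-5 + H))
C(h) = -18 + 6*h (C(h) = (-18 + (3 - 10*h + 2*8*h)) - 3 = (-18 + (3 - 10*h + 16*h)) - 3 = (-18 + (3 + 6*h)) - 3 = (-15 + 6*h) - 3 = -18 + 6*h)
C(4)*14 = (-18 + 6*4)*14 = (-18 + 24)*14 = 6*14 = 84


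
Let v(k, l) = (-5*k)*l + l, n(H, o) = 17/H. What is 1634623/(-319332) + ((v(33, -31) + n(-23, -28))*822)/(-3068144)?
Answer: -793696061329/122469569976 ≈ -6.4808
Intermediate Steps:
v(k, l) = l - 5*k*l (v(k, l) = -5*k*l + l = l - 5*k*l)
1634623/(-319332) + ((v(33, -31) + n(-23, -28))*822)/(-3068144) = 1634623/(-319332) + ((-31*(1 - 5*33) + 17/(-23))*822)/(-3068144) = 1634623*(-1/319332) + ((-31*(1 - 165) + 17*(-1/23))*822)*(-1/3068144) = -1634623/319332 + ((-31*(-164) - 17/23)*822)*(-1/3068144) = -1634623/319332 + ((5084 - 17/23)*822)*(-1/3068144) = -1634623/319332 + ((116915/23)*822)*(-1/3068144) = -1634623/319332 + (96104130/23)*(-1/3068144) = -1634623/319332 - 48052065/35283656 = -793696061329/122469569976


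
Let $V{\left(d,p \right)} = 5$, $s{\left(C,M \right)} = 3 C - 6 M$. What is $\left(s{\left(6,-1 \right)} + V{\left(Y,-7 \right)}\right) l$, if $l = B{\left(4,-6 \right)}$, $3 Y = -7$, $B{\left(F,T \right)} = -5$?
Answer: $-145$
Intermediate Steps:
$s{\left(C,M \right)} = - 6 M + 3 C$
$Y = - \frac{7}{3}$ ($Y = \frac{1}{3} \left(-7\right) = - \frac{7}{3} \approx -2.3333$)
$l = -5$
$\left(s{\left(6,-1 \right)} + V{\left(Y,-7 \right)}\right) l = \left(\left(\left(-6\right) \left(-1\right) + 3 \cdot 6\right) + 5\right) \left(-5\right) = \left(\left(6 + 18\right) + 5\right) \left(-5\right) = \left(24 + 5\right) \left(-5\right) = 29 \left(-5\right) = -145$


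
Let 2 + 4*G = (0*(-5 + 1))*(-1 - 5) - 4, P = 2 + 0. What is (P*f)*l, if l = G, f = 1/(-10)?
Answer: 3/10 ≈ 0.30000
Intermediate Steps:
f = -⅒ ≈ -0.10000
P = 2
G = -3/2 (G = -½ + ((0*(-5 + 1))*(-1 - 5) - 4)/4 = -½ + ((0*(-4))*(-6) - 4)/4 = -½ + (0*(-6) - 4)/4 = -½ + (0 - 4)/4 = -½ + (¼)*(-4) = -½ - 1 = -3/2 ≈ -1.5000)
l = -3/2 ≈ -1.5000
(P*f)*l = (2*(-⅒))*(-3/2) = -⅕*(-3/2) = 3/10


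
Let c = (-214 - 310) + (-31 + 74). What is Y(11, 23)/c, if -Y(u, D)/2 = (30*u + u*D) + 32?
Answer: 1230/481 ≈ 2.5572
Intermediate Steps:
c = -481 (c = -524 + 43 = -481)
Y(u, D) = -64 - 60*u - 2*D*u (Y(u, D) = -2*((30*u + u*D) + 32) = -2*((30*u + D*u) + 32) = -2*(32 + 30*u + D*u) = -64 - 60*u - 2*D*u)
Y(11, 23)/c = (-64 - 60*11 - 2*23*11)/(-481) = (-64 - 660 - 506)*(-1/481) = -1230*(-1/481) = 1230/481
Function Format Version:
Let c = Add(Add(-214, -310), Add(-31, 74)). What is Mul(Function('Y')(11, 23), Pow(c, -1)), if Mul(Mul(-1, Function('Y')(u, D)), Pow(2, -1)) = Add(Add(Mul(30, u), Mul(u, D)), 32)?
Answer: Rational(1230, 481) ≈ 2.5572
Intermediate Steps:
c = -481 (c = Add(-524, 43) = -481)
Function('Y')(u, D) = Add(-64, Mul(-60, u), Mul(-2, D, u)) (Function('Y')(u, D) = Mul(-2, Add(Add(Mul(30, u), Mul(u, D)), 32)) = Mul(-2, Add(Add(Mul(30, u), Mul(D, u)), 32)) = Mul(-2, Add(32, Mul(30, u), Mul(D, u))) = Add(-64, Mul(-60, u), Mul(-2, D, u)))
Mul(Function('Y')(11, 23), Pow(c, -1)) = Mul(Add(-64, Mul(-60, 11), Mul(-2, 23, 11)), Pow(-481, -1)) = Mul(Add(-64, -660, -506), Rational(-1, 481)) = Mul(-1230, Rational(-1, 481)) = Rational(1230, 481)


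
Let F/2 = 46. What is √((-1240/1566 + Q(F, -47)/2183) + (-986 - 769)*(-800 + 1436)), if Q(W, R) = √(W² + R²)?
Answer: √(-362345632232791080 + 148708143*√10673)/569763 ≈ 1056.5*I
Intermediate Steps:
F = 92 (F = 2*46 = 92)
Q(W, R) = √(R² + W²)
√((-1240/1566 + Q(F, -47)/2183) + (-986 - 769)*(-800 + 1436)) = √((-1240/1566 + √((-47)² + 92²)/2183) + (-986 - 769)*(-800 + 1436)) = √((-1240*1/1566 + √(2209 + 8464)*(1/2183)) - 1755*636) = √((-620/783 + √10673*(1/2183)) - 1116180) = √((-620/783 + √10673/2183) - 1116180) = √(-873969560/783 + √10673/2183)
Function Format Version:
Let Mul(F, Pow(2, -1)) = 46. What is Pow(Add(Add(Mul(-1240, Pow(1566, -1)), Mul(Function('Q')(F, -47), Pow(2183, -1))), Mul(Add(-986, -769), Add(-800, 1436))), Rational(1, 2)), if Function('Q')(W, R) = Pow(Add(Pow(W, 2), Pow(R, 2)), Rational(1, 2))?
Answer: Mul(Rational(1, 569763), Pow(Add(-362345632232791080, Mul(148708143, Pow(10673, Rational(1, 2)))), Rational(1, 2))) ≈ Mul(1056.5, I)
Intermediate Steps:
F = 92 (F = Mul(2, 46) = 92)
Function('Q')(W, R) = Pow(Add(Pow(R, 2), Pow(W, 2)), Rational(1, 2))
Pow(Add(Add(Mul(-1240, Pow(1566, -1)), Mul(Function('Q')(F, -47), Pow(2183, -1))), Mul(Add(-986, -769), Add(-800, 1436))), Rational(1, 2)) = Pow(Add(Add(Mul(-1240, Pow(1566, -1)), Mul(Pow(Add(Pow(-47, 2), Pow(92, 2)), Rational(1, 2)), Pow(2183, -1))), Mul(Add(-986, -769), Add(-800, 1436))), Rational(1, 2)) = Pow(Add(Add(Mul(-1240, Rational(1, 1566)), Mul(Pow(Add(2209, 8464), Rational(1, 2)), Rational(1, 2183))), Mul(-1755, 636)), Rational(1, 2)) = Pow(Add(Add(Rational(-620, 783), Mul(Pow(10673, Rational(1, 2)), Rational(1, 2183))), -1116180), Rational(1, 2)) = Pow(Add(Add(Rational(-620, 783), Mul(Rational(1, 2183), Pow(10673, Rational(1, 2)))), -1116180), Rational(1, 2)) = Pow(Add(Rational(-873969560, 783), Mul(Rational(1, 2183), Pow(10673, Rational(1, 2)))), Rational(1, 2))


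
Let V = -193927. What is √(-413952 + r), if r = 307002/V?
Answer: 3*I*√1729759381942118/193927 ≈ 643.39*I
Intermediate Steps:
r = -307002/193927 (r = 307002/(-193927) = 307002*(-1/193927) = -307002/193927 ≈ -1.5831)
√(-413952 + r) = √(-413952 - 307002/193927) = √(-80276776506/193927) = 3*I*√1729759381942118/193927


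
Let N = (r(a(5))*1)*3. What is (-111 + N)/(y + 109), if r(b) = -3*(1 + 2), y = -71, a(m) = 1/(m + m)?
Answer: -69/19 ≈ -3.6316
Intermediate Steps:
a(m) = 1/(2*m)
r(b) = -9 (r(b) = -3*3 = -9)
N = -27 (N = -9*1*3 = -9*3 = -27)
(-111 + N)/(y + 109) = (-111 - 27)/(-71 + 109) = -138/38 = -138*1/38 = -69/19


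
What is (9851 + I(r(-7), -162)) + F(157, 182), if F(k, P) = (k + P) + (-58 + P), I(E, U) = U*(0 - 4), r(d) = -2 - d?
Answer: 10962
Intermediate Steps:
I(E, U) = -4*U (I(E, U) = U*(-4) = -4*U)
F(k, P) = -58 + k + 2*P (F(k, P) = (P + k) + (-58 + P) = -58 + k + 2*P)
(9851 + I(r(-7), -162)) + F(157, 182) = (9851 - 4*(-162)) + (-58 + 157 + 2*182) = (9851 + 648) + (-58 + 157 + 364) = 10499 + 463 = 10962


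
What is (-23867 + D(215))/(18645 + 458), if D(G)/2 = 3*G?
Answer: -22577/19103 ≈ -1.1819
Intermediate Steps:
D(G) = 6*G (D(G) = 2*(3*G) = 6*G)
(-23867 + D(215))/(18645 + 458) = (-23867 + 6*215)/(18645 + 458) = (-23867 + 1290)/19103 = -22577*1/19103 = -22577/19103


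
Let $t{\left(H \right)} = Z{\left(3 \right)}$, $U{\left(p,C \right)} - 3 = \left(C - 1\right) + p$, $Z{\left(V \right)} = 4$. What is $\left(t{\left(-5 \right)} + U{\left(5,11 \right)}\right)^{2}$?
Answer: $484$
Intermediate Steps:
$U{\left(p,C \right)} = 2 + C + p$ ($U{\left(p,C \right)} = 3 + \left(\left(C - 1\right) + p\right) = 3 + \left(\left(-1 + C\right) + p\right) = 3 + \left(-1 + C + p\right) = 2 + C + p$)
$t{\left(H \right)} = 4$
$\left(t{\left(-5 \right)} + U{\left(5,11 \right)}\right)^{2} = \left(4 + \left(2 + 11 + 5\right)\right)^{2} = \left(4 + 18\right)^{2} = 22^{2} = 484$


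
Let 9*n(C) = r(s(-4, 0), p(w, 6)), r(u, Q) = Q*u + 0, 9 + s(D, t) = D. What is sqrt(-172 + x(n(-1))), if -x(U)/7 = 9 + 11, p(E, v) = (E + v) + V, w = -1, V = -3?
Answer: 2*I*sqrt(78) ≈ 17.664*I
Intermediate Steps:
s(D, t) = -9 + D
p(E, v) = -3 + E + v (p(E, v) = (E + v) - 3 = -3 + E + v)
r(u, Q) = Q*u
n(C) = -26/9 (n(C) = ((-3 - 1 + 6)*(-9 - 4))/9 = (2*(-13))/9 = (1/9)*(-26) = -26/9)
x(U) = -140 (x(U) = -7*(9 + 11) = -7*20 = -140)
sqrt(-172 + x(n(-1))) = sqrt(-172 - 140) = sqrt(-312) = 2*I*sqrt(78)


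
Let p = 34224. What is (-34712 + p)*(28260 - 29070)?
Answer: 395280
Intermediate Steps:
(-34712 + p)*(28260 - 29070) = (-34712 + 34224)*(28260 - 29070) = -488*(-810) = 395280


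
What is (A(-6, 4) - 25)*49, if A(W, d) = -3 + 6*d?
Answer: -196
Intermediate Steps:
(A(-6, 4) - 25)*49 = ((-3 + 6*4) - 25)*49 = ((-3 + 24) - 25)*49 = (21 - 25)*49 = -4*49 = -196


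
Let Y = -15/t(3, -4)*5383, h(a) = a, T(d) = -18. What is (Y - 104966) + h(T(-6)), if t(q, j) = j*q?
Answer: -393021/4 ≈ -98255.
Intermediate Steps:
Y = 26915/4 (Y = -15/((-4*3))*5383 = -15/(-12)*5383 = -15*(-1/12)*5383 = (5/4)*5383 = 26915/4 ≈ 6728.8)
(Y - 104966) + h(T(-6)) = (26915/4 - 104966) - 18 = -392949/4 - 18 = -393021/4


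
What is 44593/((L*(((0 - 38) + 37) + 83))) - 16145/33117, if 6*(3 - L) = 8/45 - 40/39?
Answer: 2584461493085/14971069722 ≈ 172.63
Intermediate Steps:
L = 5513/1755 (L = 3 - (8/45 - 40/39)/6 = 3 - ⅙*(-496/585) = 3 + 248/1755 = 5513/1755 ≈ 3.1413)
44593/((L*(((0 - 38) + 37) + 83))) - 16145/33117 = 44593/((5513*(((0 - 38) + 37) + 83)/1755)) - 16145/33117 = 44593/((5513*((-38 + 37) + 83)/1755)) - 16145*1/33117 = 44593/((5513*(-1 + 83)/1755)) - 16145/33117 = 44593/(((5513/1755)*82)) - 16145/33117 = 44593/(452066/1755) - 16145/33117 = 44593*(1755/452066) - 16145/33117 = 78260715/452066 - 16145/33117 = 2584461493085/14971069722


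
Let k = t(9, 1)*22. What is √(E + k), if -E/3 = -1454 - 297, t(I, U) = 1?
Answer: 5*√211 ≈ 72.629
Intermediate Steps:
k = 22 (k = 1*22 = 22)
E = 5253 (E = -3*(-1454 - 297) = -3*(-1751) = 5253)
√(E + k) = √(5253 + 22) = √5275 = 5*√211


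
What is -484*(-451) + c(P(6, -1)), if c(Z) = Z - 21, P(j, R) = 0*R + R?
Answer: 218262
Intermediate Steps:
P(j, R) = R (P(j, R) = 0 + R = R)
c(Z) = -21 + Z
-484*(-451) + c(P(6, -1)) = -484*(-451) + (-21 - 1) = 218284 - 22 = 218262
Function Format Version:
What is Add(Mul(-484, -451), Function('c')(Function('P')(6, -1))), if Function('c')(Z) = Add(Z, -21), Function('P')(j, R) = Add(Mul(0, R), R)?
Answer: 218262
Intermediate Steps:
Function('P')(j, R) = R (Function('P')(j, R) = Add(0, R) = R)
Function('c')(Z) = Add(-21, Z)
Add(Mul(-484, -451), Function('c')(Function('P')(6, -1))) = Add(Mul(-484, -451), Add(-21, -1)) = Add(218284, -22) = 218262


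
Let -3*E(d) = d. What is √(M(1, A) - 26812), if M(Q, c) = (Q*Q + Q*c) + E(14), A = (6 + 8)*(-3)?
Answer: I*√241719/3 ≈ 163.88*I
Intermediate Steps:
E(d) = -d/3
A = -42 (A = 14*(-3) = -42)
M(Q, c) = -14/3 + Q² + Q*c (M(Q, c) = (Q*Q + Q*c) - ⅓*14 = (Q² + Q*c) - 14/3 = -14/3 + Q² + Q*c)
√(M(1, A) - 26812) = √((-14/3 + 1² + 1*(-42)) - 26812) = √((-14/3 + 1 - 42) - 26812) = √(-137/3 - 26812) = √(-80573/3) = I*√241719/3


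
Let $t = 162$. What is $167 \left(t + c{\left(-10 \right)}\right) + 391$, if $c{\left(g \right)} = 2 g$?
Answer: $24105$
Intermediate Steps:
$167 \left(t + c{\left(-10 \right)}\right) + 391 = 167 \left(162 + 2 \left(-10\right)\right) + 391 = 167 \left(162 - 20\right) + 391 = 167 \cdot 142 + 391 = 23714 + 391 = 24105$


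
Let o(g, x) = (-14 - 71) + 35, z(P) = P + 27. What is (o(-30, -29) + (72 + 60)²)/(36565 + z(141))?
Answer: 17374/36733 ≈ 0.47298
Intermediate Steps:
z(P) = 27 + P
o(g, x) = -50 (o(g, x) = -85 + 35 = -50)
(o(-30, -29) + (72 + 60)²)/(36565 + z(141)) = (-50 + (72 + 60)²)/(36565 + (27 + 141)) = (-50 + 132²)/(36565 + 168) = (-50 + 17424)/36733 = 17374*(1/36733) = 17374/36733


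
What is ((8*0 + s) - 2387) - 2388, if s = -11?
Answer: -4786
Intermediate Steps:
((8*0 + s) - 2387) - 2388 = ((8*0 - 11) - 2387) - 2388 = ((0 - 11) - 2387) - 2388 = (-11 - 2387) - 2388 = -2398 - 2388 = -4786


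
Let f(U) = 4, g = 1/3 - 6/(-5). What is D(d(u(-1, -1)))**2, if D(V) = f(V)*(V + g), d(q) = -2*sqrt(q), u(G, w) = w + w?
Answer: -20336/225 - 1472*I*sqrt(2)/15 ≈ -90.382 - 138.78*I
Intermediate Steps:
u(G, w) = 2*w
g = 23/15 (g = 1*(1/3) - 6*(-1/5) = 1/3 + 6/5 = 23/15 ≈ 1.5333)
D(V) = 92/15 + 4*V (D(V) = 4*(V + 23/15) = 4*(23/15 + V) = 92/15 + 4*V)
D(d(u(-1, -1)))**2 = (92/15 + 4*(-2*I*sqrt(2)))**2 = (92/15 - 8*I*sqrt(2))**2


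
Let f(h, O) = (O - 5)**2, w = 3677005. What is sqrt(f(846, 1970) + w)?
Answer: sqrt(7538230) ≈ 2745.6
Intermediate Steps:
f(h, O) = (-5 + O)**2
sqrt(f(846, 1970) + w) = sqrt((-5 + 1970)**2 + 3677005) = sqrt(1965**2 + 3677005) = sqrt(3861225 + 3677005) = sqrt(7538230)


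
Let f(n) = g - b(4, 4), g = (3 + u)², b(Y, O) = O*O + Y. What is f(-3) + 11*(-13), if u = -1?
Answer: -159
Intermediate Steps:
b(Y, O) = Y + O² (b(Y, O) = O² + Y = Y + O²)
g = 4 (g = (3 - 1)² = 2² = 4)
f(n) = -16 (f(n) = 4 - (4 + 4²) = 4 - (4 + 16) = 4 - 1*20 = 4 - 20 = -16)
f(-3) + 11*(-13) = -16 + 11*(-13) = -16 - 143 = -159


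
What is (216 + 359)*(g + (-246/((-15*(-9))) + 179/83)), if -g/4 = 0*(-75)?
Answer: 143635/747 ≈ 192.28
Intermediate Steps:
g = 0 (g = -0*(-75) = -4*0 = 0)
(216 + 359)*(g + (-246/((-15*(-9))) + 179/83)) = (216 + 359)*(0 + (-246/((-15*(-9))) + 179/83)) = 575*(0 + (-246/135 + 179*(1/83))) = 575*(0 + (-246*1/135 + 179/83)) = 575*(0 + (-82/45 + 179/83)) = 575*(0 + 1249/3735) = 575*(1249/3735) = 143635/747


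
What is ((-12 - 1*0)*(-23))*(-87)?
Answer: -24012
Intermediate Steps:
((-12 - 1*0)*(-23))*(-87) = ((-12 + 0)*(-23))*(-87) = -12*(-23)*(-87) = 276*(-87) = -24012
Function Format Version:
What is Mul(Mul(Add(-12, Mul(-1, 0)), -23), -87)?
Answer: -24012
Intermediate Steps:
Mul(Mul(Add(-12, Mul(-1, 0)), -23), -87) = Mul(Mul(Add(-12, 0), -23), -87) = Mul(Mul(-12, -23), -87) = Mul(276, -87) = -24012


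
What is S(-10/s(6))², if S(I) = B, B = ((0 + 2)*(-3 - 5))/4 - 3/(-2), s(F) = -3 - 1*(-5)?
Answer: 25/4 ≈ 6.2500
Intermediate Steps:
s(F) = 2 (s(F) = -3 + 5 = 2)
B = -5/2 (B = (2*(-8))*(¼) - 3*(-½) = -16*¼ + 3/2 = -4 + 3/2 = -5/2 ≈ -2.5000)
S(I) = -5/2
S(-10/s(6))² = (-5/2)² = 25/4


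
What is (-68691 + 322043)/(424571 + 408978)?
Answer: 253352/833549 ≈ 0.30394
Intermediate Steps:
(-68691 + 322043)/(424571 + 408978) = 253352/833549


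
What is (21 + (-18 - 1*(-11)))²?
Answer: 196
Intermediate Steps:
(21 + (-18 - 1*(-11)))² = (21 + (-18 + 11))² = (21 - 7)² = 14² = 196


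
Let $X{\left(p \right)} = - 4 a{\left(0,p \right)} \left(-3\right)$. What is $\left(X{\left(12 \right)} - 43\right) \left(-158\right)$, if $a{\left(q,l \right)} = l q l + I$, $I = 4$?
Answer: $-790$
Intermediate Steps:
$a{\left(q,l \right)} = 4 + q l^{2}$ ($a{\left(q,l \right)} = l q l + 4 = q l^{2} + 4 = 4 + q l^{2}$)
$X{\left(p \right)} = 48$ ($X{\left(p \right)} = - 4 \left(4 + 0 p^{2}\right) \left(-3\right) = - 4 \left(4 + 0\right) \left(-3\right) = \left(-4\right) 4 \left(-3\right) = \left(-16\right) \left(-3\right) = 48$)
$\left(X{\left(12 \right)} - 43\right) \left(-158\right) = \left(48 - 43\right) \left(-158\right) = 5 \left(-158\right) = -790$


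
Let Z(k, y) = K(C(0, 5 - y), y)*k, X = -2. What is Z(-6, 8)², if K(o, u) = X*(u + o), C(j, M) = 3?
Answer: 17424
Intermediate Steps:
K(o, u) = -2*o - 2*u (K(o, u) = -2*(u + o) = -2*(o + u) = -2*o - 2*u)
Z(k, y) = k*(-6 - 2*y) (Z(k, y) = (-2*3 - 2*y)*k = (-6 - 2*y)*k = k*(-6 - 2*y))
Z(-6, 8)² = (2*(-6)*(-3 - 1*8))² = (2*(-6)*(-3 - 8))² = (2*(-6)*(-11))² = 132² = 17424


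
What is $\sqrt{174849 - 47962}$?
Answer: $\sqrt{126887} \approx 356.21$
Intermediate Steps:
$\sqrt{174849 - 47962} = \sqrt{126887}$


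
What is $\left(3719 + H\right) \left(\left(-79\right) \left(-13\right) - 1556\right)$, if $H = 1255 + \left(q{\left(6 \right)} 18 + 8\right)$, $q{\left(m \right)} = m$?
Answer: $-2692610$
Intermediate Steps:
$H = 1371$ ($H = 1255 + \left(6 \cdot 18 + 8\right) = 1255 + \left(108 + 8\right) = 1255 + 116 = 1371$)
$\left(3719 + H\right) \left(\left(-79\right) \left(-13\right) - 1556\right) = \left(3719 + 1371\right) \left(\left(-79\right) \left(-13\right) - 1556\right) = 5090 \left(1027 - 1556\right) = 5090 \left(-529\right) = -2692610$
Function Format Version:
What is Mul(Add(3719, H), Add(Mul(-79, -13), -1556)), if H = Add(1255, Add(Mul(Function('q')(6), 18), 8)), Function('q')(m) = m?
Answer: -2692610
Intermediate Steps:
H = 1371 (H = Add(1255, Add(Mul(6, 18), 8)) = Add(1255, Add(108, 8)) = Add(1255, 116) = 1371)
Mul(Add(3719, H), Add(Mul(-79, -13), -1556)) = Mul(Add(3719, 1371), Add(Mul(-79, -13), -1556)) = Mul(5090, Add(1027, -1556)) = Mul(5090, -529) = -2692610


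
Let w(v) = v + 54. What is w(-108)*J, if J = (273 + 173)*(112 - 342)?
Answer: 5539320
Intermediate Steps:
w(v) = 54 + v
J = -102580 (J = 446*(-230) = -102580)
w(-108)*J = (54 - 108)*(-102580) = -54*(-102580) = 5539320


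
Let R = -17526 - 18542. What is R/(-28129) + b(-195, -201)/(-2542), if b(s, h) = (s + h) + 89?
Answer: 100320459/71503918 ≈ 1.4030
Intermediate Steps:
b(s, h) = 89 + h + s (b(s, h) = (h + s) + 89 = 89 + h + s)
R = -36068
R/(-28129) + b(-195, -201)/(-2542) = -36068/(-28129) + (89 - 201 - 195)/(-2542) = -36068*(-1/28129) - 307*(-1/2542) = 36068/28129 + 307/2542 = 100320459/71503918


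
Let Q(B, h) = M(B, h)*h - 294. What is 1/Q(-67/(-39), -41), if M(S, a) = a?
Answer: 1/1387 ≈ 0.00072098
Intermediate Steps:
Q(B, h) = -294 + h² (Q(B, h) = h*h - 294 = h² - 294 = -294 + h²)
1/Q(-67/(-39), -41) = 1/(-294 + (-41)²) = 1/(-294 + 1681) = 1/1387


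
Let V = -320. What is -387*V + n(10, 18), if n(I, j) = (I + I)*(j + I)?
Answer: 124400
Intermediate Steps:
n(I, j) = 2*I*(I + j) (n(I, j) = (2*I)*(I + j) = 2*I*(I + j))
-387*V + n(10, 18) = -387*(-320) + 2*10*(10 + 18) = 123840 + 2*10*28 = 123840 + 560 = 124400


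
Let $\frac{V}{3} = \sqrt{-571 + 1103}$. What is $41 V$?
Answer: $246 \sqrt{133} \approx 2837.0$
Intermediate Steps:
$V = 6 \sqrt{133}$ ($V = 3 \sqrt{-571 + 1103} = 3 \sqrt{532} = 3 \cdot 2 \sqrt{133} = 6 \sqrt{133} \approx 69.195$)
$41 V = 41 \cdot 6 \sqrt{133} = 246 \sqrt{133}$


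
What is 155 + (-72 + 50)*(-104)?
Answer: 2443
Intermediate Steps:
155 + (-72 + 50)*(-104) = 155 - 22*(-104) = 155 + 2288 = 2443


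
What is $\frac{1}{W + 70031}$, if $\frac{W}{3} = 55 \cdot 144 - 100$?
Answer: $\frac{1}{93491} \approx 1.0696 \cdot 10^{-5}$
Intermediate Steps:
$W = 23460$ ($W = 3 \left(55 \cdot 144 - 100\right) = 3 \left(7920 - 100\right) = 3 \cdot 7820 = 23460$)
$\frac{1}{W + 70031} = \frac{1}{23460 + 70031} = \frac{1}{93491}$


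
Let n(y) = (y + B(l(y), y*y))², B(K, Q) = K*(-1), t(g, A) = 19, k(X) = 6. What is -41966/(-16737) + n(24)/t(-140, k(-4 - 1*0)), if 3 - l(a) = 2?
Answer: 9651227/318003 ≈ 30.349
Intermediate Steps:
l(a) = 1 (l(a) = 3 - 1*2 = 3 - 2 = 1)
B(K, Q) = -K
n(y) = (-1 + y)² (n(y) = (y - 1*1)² = (y - 1)² = (-1 + y)²)
-41966/(-16737) + n(24)/t(-140, k(-4 - 1*0)) = -41966/(-16737) + (-1 + 24)²/19 = -41966*(-1/16737) + 23²*(1/19) = 41966/16737 + 529*(1/19) = 41966/16737 + 529/19 = 9651227/318003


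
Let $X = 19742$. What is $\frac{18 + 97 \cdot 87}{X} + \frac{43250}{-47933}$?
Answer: $- \frac{448472119}{946293286} \approx -0.47393$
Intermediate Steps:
$\frac{18 + 97 \cdot 87}{X} + \frac{43250}{-47933} = \frac{18 + 97 \cdot 87}{19742} + \frac{43250}{-47933} = \left(18 + 8439\right) \frac{1}{19742} + 43250 \left(- \frac{1}{47933}\right) = 8457 \cdot \frac{1}{19742} - \frac{43250}{47933} = \frac{8457}{19742} - \frac{43250}{47933} = - \frac{448472119}{946293286}$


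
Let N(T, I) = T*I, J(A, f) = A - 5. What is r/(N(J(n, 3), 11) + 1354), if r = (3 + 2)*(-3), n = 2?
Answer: -15/1321 ≈ -0.011355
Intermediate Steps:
J(A, f) = -5 + A
N(T, I) = I*T
r = -15 (r = 5*(-3) = -15)
r/(N(J(n, 3), 11) + 1354) = -15/(11*(-5 + 2) + 1354) = -15/(11*(-3) + 1354) = -15/(-33 + 1354) = -15/1321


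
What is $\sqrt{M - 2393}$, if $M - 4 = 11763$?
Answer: $\sqrt{9374} \approx 96.819$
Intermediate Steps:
$M = 11767$ ($M = 4 + 11763 = 11767$)
$\sqrt{M - 2393} = \sqrt{11767 - 2393} = \sqrt{9374}$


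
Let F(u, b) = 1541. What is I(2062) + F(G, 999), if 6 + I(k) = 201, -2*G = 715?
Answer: 1736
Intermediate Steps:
G = -715/2 (G = -½*715 = -715/2 ≈ -357.50)
I(k) = 195 (I(k) = -6 + 201 = 195)
I(2062) + F(G, 999) = 195 + 1541 = 1736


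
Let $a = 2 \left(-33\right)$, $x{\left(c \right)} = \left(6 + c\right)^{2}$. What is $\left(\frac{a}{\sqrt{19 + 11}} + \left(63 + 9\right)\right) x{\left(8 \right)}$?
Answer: $14112 - \frac{2156 \sqrt{30}}{5} \approx 11750.0$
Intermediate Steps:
$a = -66$
$\left(\frac{a}{\sqrt{19 + 11}} + \left(63 + 9\right)\right) x{\left(8 \right)} = \left(- \frac{66}{\sqrt{19 + 11}} + \left(63 + 9\right)\right) \left(6 + 8\right)^{2} = \left(- \frac{66}{\sqrt{30}} + 72\right) 14^{2} = \left(- 66 \frac{\sqrt{30}}{30} + 72\right) 196 = \left(- \frac{11 \sqrt{30}}{5} + 72\right) 196 = \left(72 - \frac{11 \sqrt{30}}{5}\right) 196 = 14112 - \frac{2156 \sqrt{30}}{5}$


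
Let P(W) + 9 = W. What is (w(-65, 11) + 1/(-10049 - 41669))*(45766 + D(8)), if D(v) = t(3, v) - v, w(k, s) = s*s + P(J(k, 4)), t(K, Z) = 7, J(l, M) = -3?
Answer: 257989249665/51718 ≈ 4.9884e+6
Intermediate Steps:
P(W) = -9 + W
w(k, s) = -12 + s² (w(k, s) = s*s + (-9 - 3) = s² - 12 = -12 + s²)
D(v) = 7 - v
(w(-65, 11) + 1/(-10049 - 41669))*(45766 + D(8)) = ((-12 + 11²) + 1/(-10049 - 41669))*(45766 + (7 - 1*8)) = ((-12 + 121) + 1/(-51718))*(45766 + (7 - 8)) = (109 - 1/51718)*(45766 - 1) = (5637261/51718)*45765 = 257989249665/51718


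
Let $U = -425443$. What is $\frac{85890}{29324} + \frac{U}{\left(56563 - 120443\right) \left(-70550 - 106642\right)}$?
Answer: $\frac{243044644530967}{82979771981760} \approx 2.929$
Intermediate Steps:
$\frac{85890}{29324} + \frac{U}{\left(56563 - 120443\right) \left(-70550 - 106642\right)} = \frac{85890}{29324} - \frac{425443}{\left(56563 - 120443\right) \left(-70550 - 106642\right)} = 85890 \cdot \frac{1}{29324} - \frac{425443}{\left(-63880\right) \left(-177192\right)} = \frac{42945}{14662} - \frac{425443}{11319024960} = \frac{243044644530967}{82979771981760}$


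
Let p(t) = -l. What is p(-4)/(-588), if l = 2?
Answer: 1/294 ≈ 0.0034014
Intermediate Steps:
p(t) = -2 (p(t) = -1*2 = -2)
p(-4)/(-588) = -2/(-588) = -2*(-1/588) = 1/294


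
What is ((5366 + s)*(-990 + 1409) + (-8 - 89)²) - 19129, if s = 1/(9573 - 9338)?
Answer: 526079409/235 ≈ 2.2386e+6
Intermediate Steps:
s = 1/235 ≈ 0.0042553
((5366 + s)*(-990 + 1409) + (-8 - 89)²) - 19129 = ((5366 + 1/235)*(-990 + 1409) + (-8 - 89)²) - 19129 = ((1261011/235)*419 + (-97)²) - 19129 = (528363609/235 + 9409) - 19129 = 530574724/235 - 19129 = 526079409/235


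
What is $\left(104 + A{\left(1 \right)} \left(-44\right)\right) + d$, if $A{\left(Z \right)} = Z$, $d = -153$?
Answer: $-93$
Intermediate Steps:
$\left(104 + A{\left(1 \right)} \left(-44\right)\right) + d = \left(104 + 1 \left(-44\right)\right) - 153 = \left(104 - 44\right) - 153 = 60 - 153 = -93$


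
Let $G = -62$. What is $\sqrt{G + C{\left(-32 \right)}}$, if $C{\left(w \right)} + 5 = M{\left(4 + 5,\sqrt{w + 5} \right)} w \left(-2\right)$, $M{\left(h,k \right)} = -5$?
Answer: $3 i \sqrt{43} \approx 19.672 i$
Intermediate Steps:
$C{\left(w \right)} = -5 + 10 w$ ($C{\left(w \right)} = -5 - 5 w \left(-2\right) = -5 - 5 \left(- 2 w\right) = -5 + 10 w$)
$\sqrt{G + C{\left(-32 \right)}} = \sqrt{-62 + \left(-5 + 10 \left(-32\right)\right)} = \sqrt{-62 - 325} = \sqrt{-387} = 3 i \sqrt{43}$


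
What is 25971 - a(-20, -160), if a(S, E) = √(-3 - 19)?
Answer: 25971 - I*√22 ≈ 25971.0 - 4.6904*I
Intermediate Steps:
a(S, E) = I*√22 (a(S, E) = √(-22) = I*√22)
25971 - a(-20, -160) = 25971 - I*√22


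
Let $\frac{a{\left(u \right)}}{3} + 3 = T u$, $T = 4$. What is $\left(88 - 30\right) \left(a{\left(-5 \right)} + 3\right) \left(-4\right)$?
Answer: $15312$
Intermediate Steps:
$a{\left(u \right)} = -9 + 12 u$ ($a{\left(u \right)} = -9 + 3 \cdot 4 u = -9 + 12 u$)
$\left(88 - 30\right) \left(a{\left(-5 \right)} + 3\right) \left(-4\right) = \left(88 - 30\right) \left(\left(-9 + 12 \left(-5\right)\right) + 3\right) \left(-4\right) = 58 \left(\left(-9 - 60\right) + 3\right) \left(-4\right) = 58 \left(-69 + 3\right) \left(-4\right) = 58 \left(\left(-66\right) \left(-4\right)\right) = 58 \cdot 264 = 15312$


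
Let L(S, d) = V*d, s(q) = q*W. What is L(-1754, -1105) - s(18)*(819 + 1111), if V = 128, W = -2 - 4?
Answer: 67000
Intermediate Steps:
W = -6
s(q) = -6*q (s(q) = q*(-6) = -6*q)
L(S, d) = 128*d
L(-1754, -1105) - s(18)*(819 + 1111) = 128*(-1105) - (-6*18)*(819 + 1111) = -141440 - (-108)*1930 = -141440 - 1*(-208440) = -141440 + 208440 = 67000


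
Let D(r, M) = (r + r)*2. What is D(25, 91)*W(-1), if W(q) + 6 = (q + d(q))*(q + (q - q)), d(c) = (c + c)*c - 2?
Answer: -500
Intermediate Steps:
d(c) = -2 + 2*c² (d(c) = (2*c)*c - 2 = 2*c² - 2 = -2 + 2*c²)
D(r, M) = 4*r (D(r, M) = (2*r)*2 = 4*r)
W(q) = -6 + q*(-2 + q + 2*q²) (W(q) = -6 + (q + (-2 + 2*q²))*(q + (q - q)) = -6 + (-2 + q + 2*q²)*(q + 0) = -6 + (-2 + q + 2*q²)*q = -6 + q*(-2 + q + 2*q²))
D(25, 91)*W(-1) = (4*25)*(-6 + (-1)² + 2*(-1)*(-1 + (-1)²)) = 100*(-6 + 1 + 2*(-1)*(-1 + 1)) = 100*(-6 + 1 + 2*(-1)*0) = 100*(-6 + 1 + 0) = 100*(-5) = -500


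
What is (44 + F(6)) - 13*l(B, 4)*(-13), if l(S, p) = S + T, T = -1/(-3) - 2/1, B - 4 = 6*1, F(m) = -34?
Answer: 4255/3 ≈ 1418.3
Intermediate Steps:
B = 10 (B = 4 + 6*1 = 4 + 6 = 10)
T = -5/3 (T = -1*(-⅓) - 2*1 = ⅓ - 2 = -5/3 ≈ -1.6667)
l(S, p) = -5/3 + S (l(S, p) = S - 5/3 = -5/3 + S)
(44 + F(6)) - 13*l(B, 4)*(-13) = (44 - 34) - 13*(-5/3 + 10)*(-13) = 10 - 13*25/3*(-13) = 10 - 325/3*(-13) = 10 + 4225/3 = 4255/3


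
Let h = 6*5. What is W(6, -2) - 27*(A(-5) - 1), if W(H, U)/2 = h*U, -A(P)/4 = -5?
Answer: -633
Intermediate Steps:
A(P) = 20 (A(P) = -4*(-5) = 20)
h = 30
W(H, U) = 60*U (W(H, U) = 2*(30*U) = 60*U)
W(6, -2) - 27*(A(-5) - 1) = 60*(-2) - 27*(20 - 1) = -120 - 27*19 = -120 - 513 = -633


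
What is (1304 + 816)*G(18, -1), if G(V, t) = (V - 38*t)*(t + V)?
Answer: 2018240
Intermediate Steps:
G(V, t) = (V + t)*(V - 38*t) (G(V, t) = (V - 38*t)*(V + t) = (V + t)*(V - 38*t))
(1304 + 816)*G(18, -1) = (1304 + 816)*(18² - 38*(-1)² - 37*18*(-1)) = 2120*(324 - 38*1 + 666) = 2120*(324 - 38 + 666) = 2120*952 = 2018240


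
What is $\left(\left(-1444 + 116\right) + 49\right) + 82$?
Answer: $-1197$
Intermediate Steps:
$\left(\left(-1444 + 116\right) + 49\right) + 82 = \left(-1328 + 49\right) + 82 = -1279 + 82 = -1197$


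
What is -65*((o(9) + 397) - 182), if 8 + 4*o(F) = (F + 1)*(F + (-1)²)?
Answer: -15470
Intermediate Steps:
o(F) = -2 + (1 + F)²/4 (o(F) = -2 + ((F + 1)*(F + (-1)²))/4 = -2 + ((1 + F)*(F + 1))/4 = -2 + ((1 + F)*(1 + F))/4 = -2 + (1 + F)²/4)
-65*((o(9) + 397) - 182) = -65*(((-2 + (1 + 9)²/4) + 397) - 182) = -65*(((-2 + (¼)*10²) + 397) - 182) = -65*(((-2 + (¼)*100) + 397) - 182) = -65*(((-2 + 25) + 397) - 182) = -65*((23 + 397) - 182) = -65*(420 - 182) = -65*238 = -15470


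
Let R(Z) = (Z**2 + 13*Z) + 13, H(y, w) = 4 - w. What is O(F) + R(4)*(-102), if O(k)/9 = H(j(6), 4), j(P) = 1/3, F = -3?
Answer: -8262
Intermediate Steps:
j(P) = 1/3
O(k) = 0 (O(k) = 9*(4 - 1*4) = 9*(4 - 4) = 9*0 = 0)
R(Z) = 13 + Z**2 + 13*Z
O(F) + R(4)*(-102) = 0 + (13 + 4**2 + 13*4)*(-102) = 0 + (13 + 16 + 52)*(-102) = 0 + 81*(-102) = 0 - 8262 = -8262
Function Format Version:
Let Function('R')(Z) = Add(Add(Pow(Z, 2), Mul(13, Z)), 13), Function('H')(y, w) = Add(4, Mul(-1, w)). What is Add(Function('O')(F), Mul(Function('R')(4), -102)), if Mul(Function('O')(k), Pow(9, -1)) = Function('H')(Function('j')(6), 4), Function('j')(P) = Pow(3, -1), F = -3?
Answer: -8262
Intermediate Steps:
Function('j')(P) = Rational(1, 3)
Function('O')(k) = 0 (Function('O')(k) = Mul(9, Add(4, Mul(-1, 4))) = Mul(9, Add(4, -4)) = Mul(9, 0) = 0)
Function('R')(Z) = Add(13, Pow(Z, 2), Mul(13, Z))
Add(Function('O')(F), Mul(Function('R')(4), -102)) = Add(0, Mul(Add(13, Pow(4, 2), Mul(13, 4)), -102)) = Add(0, Mul(Add(13, 16, 52), -102)) = Add(0, Mul(81, -102)) = Add(0, -8262) = -8262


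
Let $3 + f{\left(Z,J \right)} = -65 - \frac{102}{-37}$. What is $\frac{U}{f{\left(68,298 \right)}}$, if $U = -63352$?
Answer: $\frac{1172012}{1207} \approx 971.01$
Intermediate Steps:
$f{\left(Z,J \right)} = - \frac{2414}{37}$ ($f{\left(Z,J \right)} = -3 - \left(65 + \frac{102}{-37}\right) = -3 - \left(65 + 102 \left(- \frac{1}{37}\right)\right) = -3 - \frac{2303}{37} = - \frac{2414}{37}$)
$\frac{U}{f{\left(68,298 \right)}} = - \frac{63352}{- \frac{2414}{37}} = \left(-63352\right) \left(- \frac{37}{2414}\right) = \frac{1172012}{1207}$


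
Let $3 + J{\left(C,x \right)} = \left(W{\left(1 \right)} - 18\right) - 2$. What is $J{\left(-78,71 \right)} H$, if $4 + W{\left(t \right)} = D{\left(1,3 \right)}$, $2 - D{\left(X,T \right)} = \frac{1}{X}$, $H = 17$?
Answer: $-442$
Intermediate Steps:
$D{\left(X,T \right)} = 2 - \frac{1}{X}$
$W{\left(t \right)} = -3$ ($W{\left(t \right)} = -4 + \left(2 - 1^{-1}\right) = -4 + \left(2 - 1\right) = -4 + 1 = -3$)
$J{\left(C,x \right)} = -26$ ($J{\left(C,x \right)} = -3 - 23 = -26$)
$J{\left(-78,71 \right)} H = \left(-26\right) 17 = -442$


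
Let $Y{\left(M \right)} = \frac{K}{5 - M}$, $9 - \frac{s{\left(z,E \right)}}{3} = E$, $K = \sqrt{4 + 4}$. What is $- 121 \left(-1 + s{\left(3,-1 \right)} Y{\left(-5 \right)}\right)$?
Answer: $121 - 726 \sqrt{2} \approx -905.72$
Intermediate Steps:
$K = 2 \sqrt{2}$ ($K = \sqrt{8} = 2 \sqrt{2} \approx 2.8284$)
$s{\left(z,E \right)} = 27 - 3 E$
$Y{\left(M \right)} = \frac{2 \sqrt{2}}{5 - M}$
$- 121 \left(-1 + s{\left(3,-1 \right)} Y{\left(-5 \right)}\right) = - 121 \left(-1 + \left(27 - -3\right) \left(- \frac{2 \sqrt{2}}{-5 - 5}\right)\right) = - 121 \left(-1 + \left(27 + 3\right) \left(- \frac{2 \sqrt{2}}{-10}\right)\right) = - 121 \left(-1 + 30 \left(\left(-2\right) \sqrt{2} \left(- \frac{1}{10}\right)\right)\right) = - 121 \left(-1 + 30 \frac{\sqrt{2}}{5}\right) = - 121 \left(-1 + 6 \sqrt{2}\right) = 121 - 726 \sqrt{2}$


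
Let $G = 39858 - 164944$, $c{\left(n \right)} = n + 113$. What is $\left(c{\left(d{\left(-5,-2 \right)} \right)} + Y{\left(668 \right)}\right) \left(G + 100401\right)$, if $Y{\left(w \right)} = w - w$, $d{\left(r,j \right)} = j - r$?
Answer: $-2863460$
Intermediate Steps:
$c{\left(n \right)} = 113 + n$
$Y{\left(w \right)} = 0$
$G = -125086$ ($G = 39858 - 164944 = -125086$)
$\left(c{\left(d{\left(-5,-2 \right)} \right)} + Y{\left(668 \right)}\right) \left(G + 100401\right) = \left(\left(113 - -3\right) + 0\right) \left(-125086 + 100401\right) = \left(\left(113 + \left(-2 + 5\right)\right) + 0\right) \left(-24685\right) = \left(\left(113 + 3\right) + 0\right) \left(-24685\right) = \left(116 + 0\right) \left(-24685\right) = 116 \left(-24685\right) = -2863460$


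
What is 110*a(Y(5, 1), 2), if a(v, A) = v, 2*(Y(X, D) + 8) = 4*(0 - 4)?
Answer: -1760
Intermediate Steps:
Y(X, D) = -16 (Y(X, D) = -8 + (4*(0 - 4))/2 = -8 + (4*(-4))/2 = -8 + (½)*(-16) = -8 - 8 = -16)
110*a(Y(5, 1), 2) = 110*(-16) = -1760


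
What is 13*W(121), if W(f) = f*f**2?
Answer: 23030293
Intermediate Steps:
W(f) = f**3
13*W(121) = 13*121**3 = 13*1771561 = 23030293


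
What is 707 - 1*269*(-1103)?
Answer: 297414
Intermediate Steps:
707 - 1*269*(-1103) = 707 - 269*(-1103) = 707 + 296707 = 297414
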